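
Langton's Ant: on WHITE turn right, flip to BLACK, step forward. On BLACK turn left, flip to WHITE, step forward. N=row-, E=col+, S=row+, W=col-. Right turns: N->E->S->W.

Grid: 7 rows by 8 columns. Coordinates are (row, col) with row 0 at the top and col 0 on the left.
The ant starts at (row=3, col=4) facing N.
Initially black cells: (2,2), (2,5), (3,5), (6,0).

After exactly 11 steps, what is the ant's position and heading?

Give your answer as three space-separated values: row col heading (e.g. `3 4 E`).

Answer: 4 4 W

Derivation:
Step 1: on WHITE (3,4): turn R to E, flip to black, move to (3,5). |black|=5
Step 2: on BLACK (3,5): turn L to N, flip to white, move to (2,5). |black|=4
Step 3: on BLACK (2,5): turn L to W, flip to white, move to (2,4). |black|=3
Step 4: on WHITE (2,4): turn R to N, flip to black, move to (1,4). |black|=4
Step 5: on WHITE (1,4): turn R to E, flip to black, move to (1,5). |black|=5
Step 6: on WHITE (1,5): turn R to S, flip to black, move to (2,5). |black|=6
Step 7: on WHITE (2,5): turn R to W, flip to black, move to (2,4). |black|=7
Step 8: on BLACK (2,4): turn L to S, flip to white, move to (3,4). |black|=6
Step 9: on BLACK (3,4): turn L to E, flip to white, move to (3,5). |black|=5
Step 10: on WHITE (3,5): turn R to S, flip to black, move to (4,5). |black|=6
Step 11: on WHITE (4,5): turn R to W, flip to black, move to (4,4). |black|=7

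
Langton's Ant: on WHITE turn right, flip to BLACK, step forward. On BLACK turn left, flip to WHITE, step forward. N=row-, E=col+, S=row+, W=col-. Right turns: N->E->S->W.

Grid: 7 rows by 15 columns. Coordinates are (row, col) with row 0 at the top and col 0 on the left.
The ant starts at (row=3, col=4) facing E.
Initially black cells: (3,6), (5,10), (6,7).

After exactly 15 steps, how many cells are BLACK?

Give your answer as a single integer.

Answer: 12

Derivation:
Step 1: on WHITE (3,4): turn R to S, flip to black, move to (4,4). |black|=4
Step 2: on WHITE (4,4): turn R to W, flip to black, move to (4,3). |black|=5
Step 3: on WHITE (4,3): turn R to N, flip to black, move to (3,3). |black|=6
Step 4: on WHITE (3,3): turn R to E, flip to black, move to (3,4). |black|=7
Step 5: on BLACK (3,4): turn L to N, flip to white, move to (2,4). |black|=6
Step 6: on WHITE (2,4): turn R to E, flip to black, move to (2,5). |black|=7
Step 7: on WHITE (2,5): turn R to S, flip to black, move to (3,5). |black|=8
Step 8: on WHITE (3,5): turn R to W, flip to black, move to (3,4). |black|=9
Step 9: on WHITE (3,4): turn R to N, flip to black, move to (2,4). |black|=10
Step 10: on BLACK (2,4): turn L to W, flip to white, move to (2,3). |black|=9
Step 11: on WHITE (2,3): turn R to N, flip to black, move to (1,3). |black|=10
Step 12: on WHITE (1,3): turn R to E, flip to black, move to (1,4). |black|=11
Step 13: on WHITE (1,4): turn R to S, flip to black, move to (2,4). |black|=12
Step 14: on WHITE (2,4): turn R to W, flip to black, move to (2,3). |black|=13
Step 15: on BLACK (2,3): turn L to S, flip to white, move to (3,3). |black|=12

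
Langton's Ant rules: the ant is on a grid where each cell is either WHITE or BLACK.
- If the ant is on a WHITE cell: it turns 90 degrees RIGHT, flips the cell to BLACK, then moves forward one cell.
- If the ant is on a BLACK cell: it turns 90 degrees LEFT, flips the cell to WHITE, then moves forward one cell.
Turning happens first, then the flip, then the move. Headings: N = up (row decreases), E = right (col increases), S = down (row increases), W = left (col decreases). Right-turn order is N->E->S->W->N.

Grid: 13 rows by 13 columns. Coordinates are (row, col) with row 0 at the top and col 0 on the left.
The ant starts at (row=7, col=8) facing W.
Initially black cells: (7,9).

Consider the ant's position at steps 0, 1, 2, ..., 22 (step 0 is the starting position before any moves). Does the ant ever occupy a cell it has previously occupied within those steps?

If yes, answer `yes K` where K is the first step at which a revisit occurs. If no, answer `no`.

Answer: yes 7

Derivation:
Step 1: on WHITE (7,8): turn R to N, flip to black, move to (6,8). |black|=2 — new cell
Step 2: on WHITE (6,8): turn R to E, flip to black, move to (6,9). |black|=3 — new cell
Step 3: on WHITE (6,9): turn R to S, flip to black, move to (7,9). |black|=4 — new cell
Step 4: on BLACK (7,9): turn L to E, flip to white, move to (7,10). |black|=3 — new cell
Step 5: on WHITE (7,10): turn R to S, flip to black, move to (8,10). |black|=4 — new cell
Step 6: on WHITE (8,10): turn R to W, flip to black, move to (8,9). |black|=5 — new cell
Step 7: on WHITE (8,9): turn R to N, flip to black, move to (7,9). |black|=6 — REVISIT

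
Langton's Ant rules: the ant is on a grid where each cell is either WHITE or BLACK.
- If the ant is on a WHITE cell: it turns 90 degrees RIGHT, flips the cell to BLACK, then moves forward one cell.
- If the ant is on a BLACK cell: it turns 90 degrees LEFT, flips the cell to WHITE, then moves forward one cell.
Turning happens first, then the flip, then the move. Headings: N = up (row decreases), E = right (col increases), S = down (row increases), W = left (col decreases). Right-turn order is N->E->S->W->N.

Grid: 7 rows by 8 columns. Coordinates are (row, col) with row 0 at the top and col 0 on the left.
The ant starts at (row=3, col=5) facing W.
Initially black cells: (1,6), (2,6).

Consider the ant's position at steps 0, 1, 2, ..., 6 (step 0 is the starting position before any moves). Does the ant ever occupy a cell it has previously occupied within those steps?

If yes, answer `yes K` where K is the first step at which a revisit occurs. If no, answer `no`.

Answer: no

Derivation:
Step 1: on WHITE (3,5): turn R to N, flip to black, move to (2,5). |black|=3 — new cell
Step 2: on WHITE (2,5): turn R to E, flip to black, move to (2,6). |black|=4 — new cell
Step 3: on BLACK (2,6): turn L to N, flip to white, move to (1,6). |black|=3 — new cell
Step 4: on BLACK (1,6): turn L to W, flip to white, move to (1,5). |black|=2 — new cell
Step 5: on WHITE (1,5): turn R to N, flip to black, move to (0,5). |black|=3 — new cell
Step 6: on WHITE (0,5): turn R to E, flip to black, move to (0,6). |black|=4 — new cell
No revisit within 6 steps.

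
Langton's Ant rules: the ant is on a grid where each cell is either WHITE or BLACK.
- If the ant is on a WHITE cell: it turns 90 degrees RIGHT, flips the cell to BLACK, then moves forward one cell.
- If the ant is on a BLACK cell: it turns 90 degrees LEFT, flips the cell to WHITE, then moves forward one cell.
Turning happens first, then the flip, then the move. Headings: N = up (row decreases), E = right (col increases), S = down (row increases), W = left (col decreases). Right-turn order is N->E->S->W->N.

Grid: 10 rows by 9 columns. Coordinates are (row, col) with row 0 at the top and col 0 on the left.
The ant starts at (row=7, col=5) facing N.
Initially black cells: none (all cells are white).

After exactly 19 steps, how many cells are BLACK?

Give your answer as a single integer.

Answer: 7

Derivation:
Step 1: on WHITE (7,5): turn R to E, flip to black, move to (7,6). |black|=1
Step 2: on WHITE (7,6): turn R to S, flip to black, move to (8,6). |black|=2
Step 3: on WHITE (8,6): turn R to W, flip to black, move to (8,5). |black|=3
Step 4: on WHITE (8,5): turn R to N, flip to black, move to (7,5). |black|=4
Step 5: on BLACK (7,5): turn L to W, flip to white, move to (7,4). |black|=3
Step 6: on WHITE (7,4): turn R to N, flip to black, move to (6,4). |black|=4
Step 7: on WHITE (6,4): turn R to E, flip to black, move to (6,5). |black|=5
Step 8: on WHITE (6,5): turn R to S, flip to black, move to (7,5). |black|=6
Step 9: on WHITE (7,5): turn R to W, flip to black, move to (7,4). |black|=7
Step 10: on BLACK (7,4): turn L to S, flip to white, move to (8,4). |black|=6
Step 11: on WHITE (8,4): turn R to W, flip to black, move to (8,3). |black|=7
Step 12: on WHITE (8,3): turn R to N, flip to black, move to (7,3). |black|=8
Step 13: on WHITE (7,3): turn R to E, flip to black, move to (7,4). |black|=9
Step 14: on WHITE (7,4): turn R to S, flip to black, move to (8,4). |black|=10
Step 15: on BLACK (8,4): turn L to E, flip to white, move to (8,5). |black|=9
Step 16: on BLACK (8,5): turn L to N, flip to white, move to (7,5). |black|=8
Step 17: on BLACK (7,5): turn L to W, flip to white, move to (7,4). |black|=7
Step 18: on BLACK (7,4): turn L to S, flip to white, move to (8,4). |black|=6
Step 19: on WHITE (8,4): turn R to W, flip to black, move to (8,3). |black|=7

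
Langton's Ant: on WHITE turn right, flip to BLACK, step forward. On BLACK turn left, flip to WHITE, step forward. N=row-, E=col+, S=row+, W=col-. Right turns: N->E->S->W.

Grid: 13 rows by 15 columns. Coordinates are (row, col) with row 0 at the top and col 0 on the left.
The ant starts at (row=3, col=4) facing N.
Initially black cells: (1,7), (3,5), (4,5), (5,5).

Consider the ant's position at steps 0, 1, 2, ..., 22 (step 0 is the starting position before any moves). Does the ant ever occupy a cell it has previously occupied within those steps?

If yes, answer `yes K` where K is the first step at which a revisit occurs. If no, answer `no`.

Step 1: on WHITE (3,4): turn R to E, flip to black, move to (3,5). |black|=5 — new cell
Step 2: on BLACK (3,5): turn L to N, flip to white, move to (2,5). |black|=4 — new cell
Step 3: on WHITE (2,5): turn R to E, flip to black, move to (2,6). |black|=5 — new cell
Step 4: on WHITE (2,6): turn R to S, flip to black, move to (3,6). |black|=6 — new cell
Step 5: on WHITE (3,6): turn R to W, flip to black, move to (3,5). |black|=7 — REVISIT

Answer: yes 5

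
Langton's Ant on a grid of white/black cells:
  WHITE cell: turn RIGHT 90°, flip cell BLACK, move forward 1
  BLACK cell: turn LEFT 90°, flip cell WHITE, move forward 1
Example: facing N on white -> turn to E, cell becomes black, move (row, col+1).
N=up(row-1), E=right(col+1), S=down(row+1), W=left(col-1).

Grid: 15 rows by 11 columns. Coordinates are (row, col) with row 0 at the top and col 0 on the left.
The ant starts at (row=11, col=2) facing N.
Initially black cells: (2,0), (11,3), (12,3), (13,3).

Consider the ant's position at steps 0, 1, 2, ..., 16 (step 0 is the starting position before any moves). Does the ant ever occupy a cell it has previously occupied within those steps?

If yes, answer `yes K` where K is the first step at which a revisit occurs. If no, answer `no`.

Answer: yes 5

Derivation:
Step 1: on WHITE (11,2): turn R to E, flip to black, move to (11,3). |black|=5 — new cell
Step 2: on BLACK (11,3): turn L to N, flip to white, move to (10,3). |black|=4 — new cell
Step 3: on WHITE (10,3): turn R to E, flip to black, move to (10,4). |black|=5 — new cell
Step 4: on WHITE (10,4): turn R to S, flip to black, move to (11,4). |black|=6 — new cell
Step 5: on WHITE (11,4): turn R to W, flip to black, move to (11,3). |black|=7 — REVISIT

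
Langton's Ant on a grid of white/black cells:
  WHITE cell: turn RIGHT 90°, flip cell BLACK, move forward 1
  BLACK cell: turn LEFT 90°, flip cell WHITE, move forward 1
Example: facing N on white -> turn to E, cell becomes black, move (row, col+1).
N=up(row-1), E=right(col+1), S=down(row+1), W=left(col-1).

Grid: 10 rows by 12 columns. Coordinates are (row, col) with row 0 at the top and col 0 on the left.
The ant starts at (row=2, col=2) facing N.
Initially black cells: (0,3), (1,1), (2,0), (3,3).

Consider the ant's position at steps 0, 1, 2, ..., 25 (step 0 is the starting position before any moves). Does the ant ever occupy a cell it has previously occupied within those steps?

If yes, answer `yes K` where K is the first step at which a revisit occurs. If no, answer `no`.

Step 1: on WHITE (2,2): turn R to E, flip to black, move to (2,3). |black|=5 — new cell
Step 2: on WHITE (2,3): turn R to S, flip to black, move to (3,3). |black|=6 — new cell
Step 3: on BLACK (3,3): turn L to E, flip to white, move to (3,4). |black|=5 — new cell
Step 4: on WHITE (3,4): turn R to S, flip to black, move to (4,4). |black|=6 — new cell
Step 5: on WHITE (4,4): turn R to W, flip to black, move to (4,3). |black|=7 — new cell
Step 6: on WHITE (4,3): turn R to N, flip to black, move to (3,3). |black|=8 — REVISIT

Answer: yes 6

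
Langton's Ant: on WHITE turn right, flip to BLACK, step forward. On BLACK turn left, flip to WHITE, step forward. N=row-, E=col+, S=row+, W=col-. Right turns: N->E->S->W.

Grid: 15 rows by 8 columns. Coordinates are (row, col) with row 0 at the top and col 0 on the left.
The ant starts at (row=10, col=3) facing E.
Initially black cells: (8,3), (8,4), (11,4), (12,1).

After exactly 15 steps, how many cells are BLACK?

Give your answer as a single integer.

Step 1: on WHITE (10,3): turn R to S, flip to black, move to (11,3). |black|=5
Step 2: on WHITE (11,3): turn R to W, flip to black, move to (11,2). |black|=6
Step 3: on WHITE (11,2): turn R to N, flip to black, move to (10,2). |black|=7
Step 4: on WHITE (10,2): turn R to E, flip to black, move to (10,3). |black|=8
Step 5: on BLACK (10,3): turn L to N, flip to white, move to (9,3). |black|=7
Step 6: on WHITE (9,3): turn R to E, flip to black, move to (9,4). |black|=8
Step 7: on WHITE (9,4): turn R to S, flip to black, move to (10,4). |black|=9
Step 8: on WHITE (10,4): turn R to W, flip to black, move to (10,3). |black|=10
Step 9: on WHITE (10,3): turn R to N, flip to black, move to (9,3). |black|=11
Step 10: on BLACK (9,3): turn L to W, flip to white, move to (9,2). |black|=10
Step 11: on WHITE (9,2): turn R to N, flip to black, move to (8,2). |black|=11
Step 12: on WHITE (8,2): turn R to E, flip to black, move to (8,3). |black|=12
Step 13: on BLACK (8,3): turn L to N, flip to white, move to (7,3). |black|=11
Step 14: on WHITE (7,3): turn R to E, flip to black, move to (7,4). |black|=12
Step 15: on WHITE (7,4): turn R to S, flip to black, move to (8,4). |black|=13

Answer: 13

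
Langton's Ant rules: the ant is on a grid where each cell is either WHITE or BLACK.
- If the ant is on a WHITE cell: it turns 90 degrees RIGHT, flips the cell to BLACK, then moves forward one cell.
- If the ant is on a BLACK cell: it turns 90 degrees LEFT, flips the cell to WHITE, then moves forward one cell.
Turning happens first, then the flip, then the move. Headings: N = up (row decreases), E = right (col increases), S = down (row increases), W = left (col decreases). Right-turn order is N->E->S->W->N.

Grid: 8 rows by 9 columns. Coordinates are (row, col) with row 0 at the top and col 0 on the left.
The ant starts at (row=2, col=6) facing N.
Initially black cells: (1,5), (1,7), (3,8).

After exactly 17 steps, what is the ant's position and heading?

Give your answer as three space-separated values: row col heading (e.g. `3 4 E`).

Step 1: on WHITE (2,6): turn R to E, flip to black, move to (2,7). |black|=4
Step 2: on WHITE (2,7): turn R to S, flip to black, move to (3,7). |black|=5
Step 3: on WHITE (3,7): turn R to W, flip to black, move to (3,6). |black|=6
Step 4: on WHITE (3,6): turn R to N, flip to black, move to (2,6). |black|=7
Step 5: on BLACK (2,6): turn L to W, flip to white, move to (2,5). |black|=6
Step 6: on WHITE (2,5): turn R to N, flip to black, move to (1,5). |black|=7
Step 7: on BLACK (1,5): turn L to W, flip to white, move to (1,4). |black|=6
Step 8: on WHITE (1,4): turn R to N, flip to black, move to (0,4). |black|=7
Step 9: on WHITE (0,4): turn R to E, flip to black, move to (0,5). |black|=8
Step 10: on WHITE (0,5): turn R to S, flip to black, move to (1,5). |black|=9
Step 11: on WHITE (1,5): turn R to W, flip to black, move to (1,4). |black|=10
Step 12: on BLACK (1,4): turn L to S, flip to white, move to (2,4). |black|=9
Step 13: on WHITE (2,4): turn R to W, flip to black, move to (2,3). |black|=10
Step 14: on WHITE (2,3): turn R to N, flip to black, move to (1,3). |black|=11
Step 15: on WHITE (1,3): turn R to E, flip to black, move to (1,4). |black|=12
Step 16: on WHITE (1,4): turn R to S, flip to black, move to (2,4). |black|=13
Step 17: on BLACK (2,4): turn L to E, flip to white, move to (2,5). |black|=12

Answer: 2 5 E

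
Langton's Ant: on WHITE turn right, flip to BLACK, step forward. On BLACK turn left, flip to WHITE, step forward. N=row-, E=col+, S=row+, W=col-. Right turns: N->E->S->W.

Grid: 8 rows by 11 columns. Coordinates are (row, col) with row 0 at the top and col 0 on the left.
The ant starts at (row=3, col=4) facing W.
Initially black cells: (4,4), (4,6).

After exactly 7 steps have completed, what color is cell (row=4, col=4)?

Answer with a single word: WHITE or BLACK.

Answer: WHITE

Derivation:
Step 1: on WHITE (3,4): turn R to N, flip to black, move to (2,4). |black|=3
Step 2: on WHITE (2,4): turn R to E, flip to black, move to (2,5). |black|=4
Step 3: on WHITE (2,5): turn R to S, flip to black, move to (3,5). |black|=5
Step 4: on WHITE (3,5): turn R to W, flip to black, move to (3,4). |black|=6
Step 5: on BLACK (3,4): turn L to S, flip to white, move to (4,4). |black|=5
Step 6: on BLACK (4,4): turn L to E, flip to white, move to (4,5). |black|=4
Step 7: on WHITE (4,5): turn R to S, flip to black, move to (5,5). |black|=5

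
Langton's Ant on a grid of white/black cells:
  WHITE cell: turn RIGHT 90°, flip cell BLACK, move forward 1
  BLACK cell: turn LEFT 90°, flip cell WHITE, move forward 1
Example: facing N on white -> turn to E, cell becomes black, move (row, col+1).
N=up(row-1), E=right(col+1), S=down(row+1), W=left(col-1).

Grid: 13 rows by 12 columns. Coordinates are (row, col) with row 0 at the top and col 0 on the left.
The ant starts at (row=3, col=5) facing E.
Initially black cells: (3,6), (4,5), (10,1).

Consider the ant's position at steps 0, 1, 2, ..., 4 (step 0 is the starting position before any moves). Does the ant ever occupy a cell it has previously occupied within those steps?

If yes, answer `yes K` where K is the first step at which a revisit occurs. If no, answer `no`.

Step 1: on WHITE (3,5): turn R to S, flip to black, move to (4,5). |black|=4 — new cell
Step 2: on BLACK (4,5): turn L to E, flip to white, move to (4,6). |black|=3 — new cell
Step 3: on WHITE (4,6): turn R to S, flip to black, move to (5,6). |black|=4 — new cell
Step 4: on WHITE (5,6): turn R to W, flip to black, move to (5,5). |black|=5 — new cell
No revisit within 4 steps.

Answer: no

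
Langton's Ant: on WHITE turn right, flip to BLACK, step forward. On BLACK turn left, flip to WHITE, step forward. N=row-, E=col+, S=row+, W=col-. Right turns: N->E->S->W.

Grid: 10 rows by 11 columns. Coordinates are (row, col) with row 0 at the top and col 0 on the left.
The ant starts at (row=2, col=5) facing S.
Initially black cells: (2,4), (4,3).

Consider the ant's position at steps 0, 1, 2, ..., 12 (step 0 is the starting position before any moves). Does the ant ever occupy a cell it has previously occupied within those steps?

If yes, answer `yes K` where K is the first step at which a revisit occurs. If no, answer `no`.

Answer: yes 5

Derivation:
Step 1: on WHITE (2,5): turn R to W, flip to black, move to (2,4). |black|=3 — new cell
Step 2: on BLACK (2,4): turn L to S, flip to white, move to (3,4). |black|=2 — new cell
Step 3: on WHITE (3,4): turn R to W, flip to black, move to (3,3). |black|=3 — new cell
Step 4: on WHITE (3,3): turn R to N, flip to black, move to (2,3). |black|=4 — new cell
Step 5: on WHITE (2,3): turn R to E, flip to black, move to (2,4). |black|=5 — REVISIT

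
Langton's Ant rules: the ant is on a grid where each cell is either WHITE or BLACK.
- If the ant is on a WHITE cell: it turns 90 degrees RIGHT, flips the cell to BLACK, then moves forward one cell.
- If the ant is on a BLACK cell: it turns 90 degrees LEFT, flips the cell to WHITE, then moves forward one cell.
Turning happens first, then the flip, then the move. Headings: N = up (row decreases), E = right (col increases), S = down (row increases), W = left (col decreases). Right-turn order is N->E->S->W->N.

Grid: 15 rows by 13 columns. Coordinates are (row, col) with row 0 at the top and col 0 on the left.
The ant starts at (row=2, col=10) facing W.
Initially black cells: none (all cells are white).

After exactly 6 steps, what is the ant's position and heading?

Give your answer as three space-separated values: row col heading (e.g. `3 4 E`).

Step 1: on WHITE (2,10): turn R to N, flip to black, move to (1,10). |black|=1
Step 2: on WHITE (1,10): turn R to E, flip to black, move to (1,11). |black|=2
Step 3: on WHITE (1,11): turn R to S, flip to black, move to (2,11). |black|=3
Step 4: on WHITE (2,11): turn R to W, flip to black, move to (2,10). |black|=4
Step 5: on BLACK (2,10): turn L to S, flip to white, move to (3,10). |black|=3
Step 6: on WHITE (3,10): turn R to W, flip to black, move to (3,9). |black|=4

Answer: 3 9 W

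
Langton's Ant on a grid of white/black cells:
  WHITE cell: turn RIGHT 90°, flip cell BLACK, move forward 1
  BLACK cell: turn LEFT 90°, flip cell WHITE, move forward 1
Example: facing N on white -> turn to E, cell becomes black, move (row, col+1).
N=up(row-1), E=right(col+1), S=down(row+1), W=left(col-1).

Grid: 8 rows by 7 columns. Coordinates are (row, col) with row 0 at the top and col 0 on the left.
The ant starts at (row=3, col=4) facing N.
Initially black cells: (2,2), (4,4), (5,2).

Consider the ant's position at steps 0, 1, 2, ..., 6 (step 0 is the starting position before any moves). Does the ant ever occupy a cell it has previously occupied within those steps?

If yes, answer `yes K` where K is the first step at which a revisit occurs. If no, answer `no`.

Step 1: on WHITE (3,4): turn R to E, flip to black, move to (3,5). |black|=4 — new cell
Step 2: on WHITE (3,5): turn R to S, flip to black, move to (4,5). |black|=5 — new cell
Step 3: on WHITE (4,5): turn R to W, flip to black, move to (4,4). |black|=6 — new cell
Step 4: on BLACK (4,4): turn L to S, flip to white, move to (5,4). |black|=5 — new cell
Step 5: on WHITE (5,4): turn R to W, flip to black, move to (5,3). |black|=6 — new cell
Step 6: on WHITE (5,3): turn R to N, flip to black, move to (4,3). |black|=7 — new cell
No revisit within 6 steps.

Answer: no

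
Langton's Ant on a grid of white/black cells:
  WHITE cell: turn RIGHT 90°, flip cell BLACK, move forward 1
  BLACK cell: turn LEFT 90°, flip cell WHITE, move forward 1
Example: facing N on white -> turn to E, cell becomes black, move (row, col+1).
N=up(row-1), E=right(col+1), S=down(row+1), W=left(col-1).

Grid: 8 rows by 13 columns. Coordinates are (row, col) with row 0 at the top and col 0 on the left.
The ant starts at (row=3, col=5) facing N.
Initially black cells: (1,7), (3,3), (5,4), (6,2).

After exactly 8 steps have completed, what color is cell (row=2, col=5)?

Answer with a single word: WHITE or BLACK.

Answer: BLACK

Derivation:
Step 1: on WHITE (3,5): turn R to E, flip to black, move to (3,6). |black|=5
Step 2: on WHITE (3,6): turn R to S, flip to black, move to (4,6). |black|=6
Step 3: on WHITE (4,6): turn R to W, flip to black, move to (4,5). |black|=7
Step 4: on WHITE (4,5): turn R to N, flip to black, move to (3,5). |black|=8
Step 5: on BLACK (3,5): turn L to W, flip to white, move to (3,4). |black|=7
Step 6: on WHITE (3,4): turn R to N, flip to black, move to (2,4). |black|=8
Step 7: on WHITE (2,4): turn R to E, flip to black, move to (2,5). |black|=9
Step 8: on WHITE (2,5): turn R to S, flip to black, move to (3,5). |black|=10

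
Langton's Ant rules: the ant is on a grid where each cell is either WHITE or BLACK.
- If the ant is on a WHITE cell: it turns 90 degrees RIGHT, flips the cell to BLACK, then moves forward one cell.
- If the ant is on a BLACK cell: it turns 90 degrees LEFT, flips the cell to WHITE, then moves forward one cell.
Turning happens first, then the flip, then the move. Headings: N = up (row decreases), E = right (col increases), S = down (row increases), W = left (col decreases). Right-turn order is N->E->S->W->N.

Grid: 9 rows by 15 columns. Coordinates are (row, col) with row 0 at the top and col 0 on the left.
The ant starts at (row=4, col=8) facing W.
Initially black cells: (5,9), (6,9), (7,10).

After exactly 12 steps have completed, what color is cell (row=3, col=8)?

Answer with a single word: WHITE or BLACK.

Answer: BLACK

Derivation:
Step 1: on WHITE (4,8): turn R to N, flip to black, move to (3,8). |black|=4
Step 2: on WHITE (3,8): turn R to E, flip to black, move to (3,9). |black|=5
Step 3: on WHITE (3,9): turn R to S, flip to black, move to (4,9). |black|=6
Step 4: on WHITE (4,9): turn R to W, flip to black, move to (4,8). |black|=7
Step 5: on BLACK (4,8): turn L to S, flip to white, move to (5,8). |black|=6
Step 6: on WHITE (5,8): turn R to W, flip to black, move to (5,7). |black|=7
Step 7: on WHITE (5,7): turn R to N, flip to black, move to (4,7). |black|=8
Step 8: on WHITE (4,7): turn R to E, flip to black, move to (4,8). |black|=9
Step 9: on WHITE (4,8): turn R to S, flip to black, move to (5,8). |black|=10
Step 10: on BLACK (5,8): turn L to E, flip to white, move to (5,9). |black|=9
Step 11: on BLACK (5,9): turn L to N, flip to white, move to (4,9). |black|=8
Step 12: on BLACK (4,9): turn L to W, flip to white, move to (4,8). |black|=7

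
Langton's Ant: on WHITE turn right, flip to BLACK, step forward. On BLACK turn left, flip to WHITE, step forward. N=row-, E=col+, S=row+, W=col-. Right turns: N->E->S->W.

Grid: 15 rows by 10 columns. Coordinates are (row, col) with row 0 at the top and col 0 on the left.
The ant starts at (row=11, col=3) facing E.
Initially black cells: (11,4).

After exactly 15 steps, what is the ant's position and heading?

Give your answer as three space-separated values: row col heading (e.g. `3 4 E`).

Answer: 11 6 S

Derivation:
Step 1: on WHITE (11,3): turn R to S, flip to black, move to (12,3). |black|=2
Step 2: on WHITE (12,3): turn R to W, flip to black, move to (12,2). |black|=3
Step 3: on WHITE (12,2): turn R to N, flip to black, move to (11,2). |black|=4
Step 4: on WHITE (11,2): turn R to E, flip to black, move to (11,3). |black|=5
Step 5: on BLACK (11,3): turn L to N, flip to white, move to (10,3). |black|=4
Step 6: on WHITE (10,3): turn R to E, flip to black, move to (10,4). |black|=5
Step 7: on WHITE (10,4): turn R to S, flip to black, move to (11,4). |black|=6
Step 8: on BLACK (11,4): turn L to E, flip to white, move to (11,5). |black|=5
Step 9: on WHITE (11,5): turn R to S, flip to black, move to (12,5). |black|=6
Step 10: on WHITE (12,5): turn R to W, flip to black, move to (12,4). |black|=7
Step 11: on WHITE (12,4): turn R to N, flip to black, move to (11,4). |black|=8
Step 12: on WHITE (11,4): turn R to E, flip to black, move to (11,5). |black|=9
Step 13: on BLACK (11,5): turn L to N, flip to white, move to (10,5). |black|=8
Step 14: on WHITE (10,5): turn R to E, flip to black, move to (10,6). |black|=9
Step 15: on WHITE (10,6): turn R to S, flip to black, move to (11,6). |black|=10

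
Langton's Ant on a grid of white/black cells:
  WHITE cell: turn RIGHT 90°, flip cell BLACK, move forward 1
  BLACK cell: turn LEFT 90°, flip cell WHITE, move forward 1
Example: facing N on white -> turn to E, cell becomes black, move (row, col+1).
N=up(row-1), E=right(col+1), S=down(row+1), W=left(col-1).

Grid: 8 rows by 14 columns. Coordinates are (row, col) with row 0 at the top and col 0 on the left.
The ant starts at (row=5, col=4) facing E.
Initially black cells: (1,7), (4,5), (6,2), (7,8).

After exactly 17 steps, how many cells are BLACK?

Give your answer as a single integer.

Step 1: on WHITE (5,4): turn R to S, flip to black, move to (6,4). |black|=5
Step 2: on WHITE (6,4): turn R to W, flip to black, move to (6,3). |black|=6
Step 3: on WHITE (6,3): turn R to N, flip to black, move to (5,3). |black|=7
Step 4: on WHITE (5,3): turn R to E, flip to black, move to (5,4). |black|=8
Step 5: on BLACK (5,4): turn L to N, flip to white, move to (4,4). |black|=7
Step 6: on WHITE (4,4): turn R to E, flip to black, move to (4,5). |black|=8
Step 7: on BLACK (4,5): turn L to N, flip to white, move to (3,5). |black|=7
Step 8: on WHITE (3,5): turn R to E, flip to black, move to (3,6). |black|=8
Step 9: on WHITE (3,6): turn R to S, flip to black, move to (4,6). |black|=9
Step 10: on WHITE (4,6): turn R to W, flip to black, move to (4,5). |black|=10
Step 11: on WHITE (4,5): turn R to N, flip to black, move to (3,5). |black|=11
Step 12: on BLACK (3,5): turn L to W, flip to white, move to (3,4). |black|=10
Step 13: on WHITE (3,4): turn R to N, flip to black, move to (2,4). |black|=11
Step 14: on WHITE (2,4): turn R to E, flip to black, move to (2,5). |black|=12
Step 15: on WHITE (2,5): turn R to S, flip to black, move to (3,5). |black|=13
Step 16: on WHITE (3,5): turn R to W, flip to black, move to (3,4). |black|=14
Step 17: on BLACK (3,4): turn L to S, flip to white, move to (4,4). |black|=13

Answer: 13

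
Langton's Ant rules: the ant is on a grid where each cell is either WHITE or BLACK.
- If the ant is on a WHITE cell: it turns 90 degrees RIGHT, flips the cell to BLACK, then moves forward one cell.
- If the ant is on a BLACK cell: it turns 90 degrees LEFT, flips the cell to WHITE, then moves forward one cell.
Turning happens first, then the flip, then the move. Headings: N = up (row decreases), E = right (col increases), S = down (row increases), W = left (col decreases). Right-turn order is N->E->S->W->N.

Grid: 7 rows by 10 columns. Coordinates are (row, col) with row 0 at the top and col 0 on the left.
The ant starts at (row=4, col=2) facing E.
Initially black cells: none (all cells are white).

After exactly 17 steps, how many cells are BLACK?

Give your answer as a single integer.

Answer: 7

Derivation:
Step 1: on WHITE (4,2): turn R to S, flip to black, move to (5,2). |black|=1
Step 2: on WHITE (5,2): turn R to W, flip to black, move to (5,1). |black|=2
Step 3: on WHITE (5,1): turn R to N, flip to black, move to (4,1). |black|=3
Step 4: on WHITE (4,1): turn R to E, flip to black, move to (4,2). |black|=4
Step 5: on BLACK (4,2): turn L to N, flip to white, move to (3,2). |black|=3
Step 6: on WHITE (3,2): turn R to E, flip to black, move to (3,3). |black|=4
Step 7: on WHITE (3,3): turn R to S, flip to black, move to (4,3). |black|=5
Step 8: on WHITE (4,3): turn R to W, flip to black, move to (4,2). |black|=6
Step 9: on WHITE (4,2): turn R to N, flip to black, move to (3,2). |black|=7
Step 10: on BLACK (3,2): turn L to W, flip to white, move to (3,1). |black|=6
Step 11: on WHITE (3,1): turn R to N, flip to black, move to (2,1). |black|=7
Step 12: on WHITE (2,1): turn R to E, flip to black, move to (2,2). |black|=8
Step 13: on WHITE (2,2): turn R to S, flip to black, move to (3,2). |black|=9
Step 14: on WHITE (3,2): turn R to W, flip to black, move to (3,1). |black|=10
Step 15: on BLACK (3,1): turn L to S, flip to white, move to (4,1). |black|=9
Step 16: on BLACK (4,1): turn L to E, flip to white, move to (4,2). |black|=8
Step 17: on BLACK (4,2): turn L to N, flip to white, move to (3,2). |black|=7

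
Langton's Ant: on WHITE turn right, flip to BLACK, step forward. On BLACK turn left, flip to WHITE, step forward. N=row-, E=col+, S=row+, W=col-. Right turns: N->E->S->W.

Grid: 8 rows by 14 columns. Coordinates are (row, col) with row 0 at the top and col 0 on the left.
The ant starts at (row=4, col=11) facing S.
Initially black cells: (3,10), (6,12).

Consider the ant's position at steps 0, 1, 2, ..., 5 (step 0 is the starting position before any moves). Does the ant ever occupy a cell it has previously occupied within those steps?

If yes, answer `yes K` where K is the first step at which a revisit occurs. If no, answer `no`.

Step 1: on WHITE (4,11): turn R to W, flip to black, move to (4,10). |black|=3 — new cell
Step 2: on WHITE (4,10): turn R to N, flip to black, move to (3,10). |black|=4 — new cell
Step 3: on BLACK (3,10): turn L to W, flip to white, move to (3,9). |black|=3 — new cell
Step 4: on WHITE (3,9): turn R to N, flip to black, move to (2,9). |black|=4 — new cell
Step 5: on WHITE (2,9): turn R to E, flip to black, move to (2,10). |black|=5 — new cell
No revisit within 5 steps.

Answer: no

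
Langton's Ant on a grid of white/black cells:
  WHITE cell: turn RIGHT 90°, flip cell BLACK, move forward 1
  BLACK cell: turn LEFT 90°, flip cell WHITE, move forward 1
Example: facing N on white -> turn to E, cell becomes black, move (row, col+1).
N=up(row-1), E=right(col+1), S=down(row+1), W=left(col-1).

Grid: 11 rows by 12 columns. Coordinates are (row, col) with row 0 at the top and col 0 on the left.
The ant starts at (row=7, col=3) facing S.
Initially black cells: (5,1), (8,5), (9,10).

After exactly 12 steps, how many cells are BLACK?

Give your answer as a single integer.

Answer: 11

Derivation:
Step 1: on WHITE (7,3): turn R to W, flip to black, move to (7,2). |black|=4
Step 2: on WHITE (7,2): turn R to N, flip to black, move to (6,2). |black|=5
Step 3: on WHITE (6,2): turn R to E, flip to black, move to (6,3). |black|=6
Step 4: on WHITE (6,3): turn R to S, flip to black, move to (7,3). |black|=7
Step 5: on BLACK (7,3): turn L to E, flip to white, move to (7,4). |black|=6
Step 6: on WHITE (7,4): turn R to S, flip to black, move to (8,4). |black|=7
Step 7: on WHITE (8,4): turn R to W, flip to black, move to (8,3). |black|=8
Step 8: on WHITE (8,3): turn R to N, flip to black, move to (7,3). |black|=9
Step 9: on WHITE (7,3): turn R to E, flip to black, move to (7,4). |black|=10
Step 10: on BLACK (7,4): turn L to N, flip to white, move to (6,4). |black|=9
Step 11: on WHITE (6,4): turn R to E, flip to black, move to (6,5). |black|=10
Step 12: on WHITE (6,5): turn R to S, flip to black, move to (7,5). |black|=11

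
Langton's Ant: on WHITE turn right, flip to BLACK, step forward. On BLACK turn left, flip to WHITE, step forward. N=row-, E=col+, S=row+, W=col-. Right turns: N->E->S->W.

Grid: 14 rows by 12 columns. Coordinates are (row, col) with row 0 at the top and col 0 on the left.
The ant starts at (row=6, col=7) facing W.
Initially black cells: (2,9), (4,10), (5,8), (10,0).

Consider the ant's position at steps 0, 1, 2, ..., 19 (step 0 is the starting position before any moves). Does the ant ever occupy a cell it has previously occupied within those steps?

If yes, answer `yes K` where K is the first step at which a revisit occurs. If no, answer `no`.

Answer: yes 6

Derivation:
Step 1: on WHITE (6,7): turn R to N, flip to black, move to (5,7). |black|=5 — new cell
Step 2: on WHITE (5,7): turn R to E, flip to black, move to (5,8). |black|=6 — new cell
Step 3: on BLACK (5,8): turn L to N, flip to white, move to (4,8). |black|=5 — new cell
Step 4: on WHITE (4,8): turn R to E, flip to black, move to (4,9). |black|=6 — new cell
Step 5: on WHITE (4,9): turn R to S, flip to black, move to (5,9). |black|=7 — new cell
Step 6: on WHITE (5,9): turn R to W, flip to black, move to (5,8). |black|=8 — REVISIT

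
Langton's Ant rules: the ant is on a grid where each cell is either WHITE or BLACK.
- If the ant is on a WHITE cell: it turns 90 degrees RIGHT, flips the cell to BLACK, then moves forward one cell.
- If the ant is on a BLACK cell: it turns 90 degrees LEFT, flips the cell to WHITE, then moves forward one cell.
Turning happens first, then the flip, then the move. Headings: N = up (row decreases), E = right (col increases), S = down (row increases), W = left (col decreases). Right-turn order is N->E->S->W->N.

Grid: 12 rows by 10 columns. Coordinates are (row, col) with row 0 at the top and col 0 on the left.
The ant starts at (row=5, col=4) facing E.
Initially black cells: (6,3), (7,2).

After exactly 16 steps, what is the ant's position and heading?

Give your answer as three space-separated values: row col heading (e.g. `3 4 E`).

Answer: 7 2 W

Derivation:
Step 1: on WHITE (5,4): turn R to S, flip to black, move to (6,4). |black|=3
Step 2: on WHITE (6,4): turn R to W, flip to black, move to (6,3). |black|=4
Step 3: on BLACK (6,3): turn L to S, flip to white, move to (7,3). |black|=3
Step 4: on WHITE (7,3): turn R to W, flip to black, move to (7,2). |black|=4
Step 5: on BLACK (7,2): turn L to S, flip to white, move to (8,2). |black|=3
Step 6: on WHITE (8,2): turn R to W, flip to black, move to (8,1). |black|=4
Step 7: on WHITE (8,1): turn R to N, flip to black, move to (7,1). |black|=5
Step 8: on WHITE (7,1): turn R to E, flip to black, move to (7,2). |black|=6
Step 9: on WHITE (7,2): turn R to S, flip to black, move to (8,2). |black|=7
Step 10: on BLACK (8,2): turn L to E, flip to white, move to (8,3). |black|=6
Step 11: on WHITE (8,3): turn R to S, flip to black, move to (9,3). |black|=7
Step 12: on WHITE (9,3): turn R to W, flip to black, move to (9,2). |black|=8
Step 13: on WHITE (9,2): turn R to N, flip to black, move to (8,2). |black|=9
Step 14: on WHITE (8,2): turn R to E, flip to black, move to (8,3). |black|=10
Step 15: on BLACK (8,3): turn L to N, flip to white, move to (7,3). |black|=9
Step 16: on BLACK (7,3): turn L to W, flip to white, move to (7,2). |black|=8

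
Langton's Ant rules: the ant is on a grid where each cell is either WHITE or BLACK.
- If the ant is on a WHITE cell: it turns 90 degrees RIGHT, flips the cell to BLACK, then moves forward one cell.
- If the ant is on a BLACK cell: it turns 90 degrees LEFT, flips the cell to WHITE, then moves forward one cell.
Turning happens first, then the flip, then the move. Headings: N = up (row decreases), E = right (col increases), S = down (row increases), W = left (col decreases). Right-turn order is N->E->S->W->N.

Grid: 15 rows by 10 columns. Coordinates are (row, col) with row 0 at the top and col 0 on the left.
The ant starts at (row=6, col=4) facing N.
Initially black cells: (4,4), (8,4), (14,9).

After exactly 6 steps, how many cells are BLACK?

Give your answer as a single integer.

Answer: 7

Derivation:
Step 1: on WHITE (6,4): turn R to E, flip to black, move to (6,5). |black|=4
Step 2: on WHITE (6,5): turn R to S, flip to black, move to (7,5). |black|=5
Step 3: on WHITE (7,5): turn R to W, flip to black, move to (7,4). |black|=6
Step 4: on WHITE (7,4): turn R to N, flip to black, move to (6,4). |black|=7
Step 5: on BLACK (6,4): turn L to W, flip to white, move to (6,3). |black|=6
Step 6: on WHITE (6,3): turn R to N, flip to black, move to (5,3). |black|=7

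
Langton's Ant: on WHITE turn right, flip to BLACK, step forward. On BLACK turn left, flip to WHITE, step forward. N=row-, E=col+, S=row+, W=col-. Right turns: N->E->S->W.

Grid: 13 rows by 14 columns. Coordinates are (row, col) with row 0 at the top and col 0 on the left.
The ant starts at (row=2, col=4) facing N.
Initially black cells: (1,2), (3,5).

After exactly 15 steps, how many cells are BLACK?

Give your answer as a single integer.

Step 1: on WHITE (2,4): turn R to E, flip to black, move to (2,5). |black|=3
Step 2: on WHITE (2,5): turn R to S, flip to black, move to (3,5). |black|=4
Step 3: on BLACK (3,5): turn L to E, flip to white, move to (3,6). |black|=3
Step 4: on WHITE (3,6): turn R to S, flip to black, move to (4,6). |black|=4
Step 5: on WHITE (4,6): turn R to W, flip to black, move to (4,5). |black|=5
Step 6: on WHITE (4,5): turn R to N, flip to black, move to (3,5). |black|=6
Step 7: on WHITE (3,5): turn R to E, flip to black, move to (3,6). |black|=7
Step 8: on BLACK (3,6): turn L to N, flip to white, move to (2,6). |black|=6
Step 9: on WHITE (2,6): turn R to E, flip to black, move to (2,7). |black|=7
Step 10: on WHITE (2,7): turn R to S, flip to black, move to (3,7). |black|=8
Step 11: on WHITE (3,7): turn R to W, flip to black, move to (3,6). |black|=9
Step 12: on WHITE (3,6): turn R to N, flip to black, move to (2,6). |black|=10
Step 13: on BLACK (2,6): turn L to W, flip to white, move to (2,5). |black|=9
Step 14: on BLACK (2,5): turn L to S, flip to white, move to (3,5). |black|=8
Step 15: on BLACK (3,5): turn L to E, flip to white, move to (3,6). |black|=7

Answer: 7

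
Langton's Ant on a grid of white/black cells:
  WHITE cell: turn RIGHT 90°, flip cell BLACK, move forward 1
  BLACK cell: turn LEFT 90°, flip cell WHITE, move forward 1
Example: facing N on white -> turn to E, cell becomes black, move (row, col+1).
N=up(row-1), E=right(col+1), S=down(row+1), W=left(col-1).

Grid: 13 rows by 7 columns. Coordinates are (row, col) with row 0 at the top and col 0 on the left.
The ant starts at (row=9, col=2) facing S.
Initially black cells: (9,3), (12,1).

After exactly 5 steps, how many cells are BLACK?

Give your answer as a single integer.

Answer: 5

Derivation:
Step 1: on WHITE (9,2): turn R to W, flip to black, move to (9,1). |black|=3
Step 2: on WHITE (9,1): turn R to N, flip to black, move to (8,1). |black|=4
Step 3: on WHITE (8,1): turn R to E, flip to black, move to (8,2). |black|=5
Step 4: on WHITE (8,2): turn R to S, flip to black, move to (9,2). |black|=6
Step 5: on BLACK (9,2): turn L to E, flip to white, move to (9,3). |black|=5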